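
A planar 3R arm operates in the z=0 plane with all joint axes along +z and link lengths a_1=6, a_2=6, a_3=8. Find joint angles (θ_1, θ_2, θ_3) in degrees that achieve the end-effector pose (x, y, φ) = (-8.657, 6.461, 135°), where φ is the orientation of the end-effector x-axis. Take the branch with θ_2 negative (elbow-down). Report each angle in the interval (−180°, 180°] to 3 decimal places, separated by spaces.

wrist centre = target − a_3·(cos φ, sin φ) = (-3.0001, 0.8041)
cos θ_2 = (9.6475−6²−6²)/(2·6·6) = -0.8660; θ_2 = -149.9978° (elbow-down)
β = atan2(0.8041,-3.0001) = 164.9954°; ψ = atan2(-3.0002,0.8040) = -74.9989°
θ_1 = β − ψ = 239.9943°
θ_3 = φ − θ_1 − θ_2 = 45.0035° (wrapped to (-180°,180°])

-120.006 -149.998 45.004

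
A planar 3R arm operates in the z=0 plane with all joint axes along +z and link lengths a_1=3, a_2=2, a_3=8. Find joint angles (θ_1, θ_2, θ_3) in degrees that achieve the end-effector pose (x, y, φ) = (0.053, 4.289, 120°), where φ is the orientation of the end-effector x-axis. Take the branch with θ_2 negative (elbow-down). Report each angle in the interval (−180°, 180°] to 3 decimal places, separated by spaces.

-21.138 -30.001 171.139

wrist centre = target − a_3·(cos φ, sin φ) = (4.0530, -2.6392)
cos θ_2 = (23.3922−3²−2²)/(2·3·2) = 0.8660; θ_2 = -30.0010° (elbow-down)
β = atan2(-2.6392,4.0530) = -33.0711°; ψ = atan2(-1.0000,4.7320) = -11.9328°
θ_1 = β − ψ = -21.1382°
θ_3 = φ − θ_1 − θ_2 = 171.1392° (wrapped to (-180°,180°])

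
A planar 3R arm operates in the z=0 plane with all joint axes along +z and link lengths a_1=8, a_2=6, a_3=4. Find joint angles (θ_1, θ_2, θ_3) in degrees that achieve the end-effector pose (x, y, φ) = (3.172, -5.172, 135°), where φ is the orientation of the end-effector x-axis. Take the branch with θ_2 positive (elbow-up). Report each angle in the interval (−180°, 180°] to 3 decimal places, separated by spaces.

wrist centre = target − a_3·(cos φ, sin φ) = (6.0004, -8.0004)
cos θ_2 = (100.0120−8²−6²)/(2·8·6) = 0.0001; θ_2 = 89.9929° (elbow-up)
β = atan2(-8.0004,6.0004) = -53.1296°; ψ = atan2(6.0000,8.0007) = 36.8673°
θ_1 = β − ψ = -89.9969°
θ_3 = φ − θ_1 − θ_2 = 135.0041° (wrapped to (-180°,180°])

-89.997 89.993 135.004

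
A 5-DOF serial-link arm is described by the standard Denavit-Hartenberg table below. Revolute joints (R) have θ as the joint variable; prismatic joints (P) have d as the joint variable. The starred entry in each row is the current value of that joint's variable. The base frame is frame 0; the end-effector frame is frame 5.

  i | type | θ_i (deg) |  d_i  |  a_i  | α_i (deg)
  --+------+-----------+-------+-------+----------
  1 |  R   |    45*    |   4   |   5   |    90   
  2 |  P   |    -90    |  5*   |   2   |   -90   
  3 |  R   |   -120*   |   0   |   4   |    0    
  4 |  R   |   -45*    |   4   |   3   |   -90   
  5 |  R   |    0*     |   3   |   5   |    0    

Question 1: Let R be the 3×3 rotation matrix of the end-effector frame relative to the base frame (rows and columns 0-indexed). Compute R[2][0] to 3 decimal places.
0.966

End-effector x-axis (col 0 of R) = (0.1830,-0.1830,0.9659)
R[2][0] = 0.9659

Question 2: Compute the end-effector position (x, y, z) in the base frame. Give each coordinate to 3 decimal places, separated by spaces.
after link 1: o_1 = (3.5355, 3.5355, 4.0000)
after link 2: o_2 = (7.0711, -0.0000, 2.0000)
after link 3: o_3 = (9.5206, -2.4495, 4.0000)
after link 4: o_4 = (12.8980, -0.1701, 6.8978)
after link 5: o_5 = (15.8621, -3.1342, 10.9509)

15.862 -3.134 10.951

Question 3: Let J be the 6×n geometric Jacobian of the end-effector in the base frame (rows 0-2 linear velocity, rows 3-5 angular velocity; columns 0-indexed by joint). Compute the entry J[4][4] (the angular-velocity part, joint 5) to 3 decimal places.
axis z_4 = (0.6830,-0.6830,-0.2588); lever o_n−o_4 = (2.9641,-2.9641,4.0532)
cross product → J_v[:, 4] = (-3.5355,-3.5355,0.0000)
J_ω[:, 4] = z_4
entry J[4][4] = -0.6830

-0.683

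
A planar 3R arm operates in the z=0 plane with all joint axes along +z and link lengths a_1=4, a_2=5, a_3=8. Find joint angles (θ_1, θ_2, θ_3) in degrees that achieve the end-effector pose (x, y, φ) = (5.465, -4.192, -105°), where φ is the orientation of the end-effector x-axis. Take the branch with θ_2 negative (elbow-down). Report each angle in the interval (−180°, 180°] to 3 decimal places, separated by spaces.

50.270 -45.001 -110.269

wrist centre = target − a_3·(cos φ, sin φ) = (7.5356, 3.5354)
cos θ_2 = (69.2836−4²−5²)/(2·4·5) = 0.7071; θ_2 = -45.0013° (elbow-down)
β = atan2(3.5354,7.5356) = 25.1343°; ψ = atan2(-3.5356,7.5355) = -25.1358°
θ_1 = β − ψ = 50.2701°
θ_3 = φ − θ_1 − θ_2 = -110.2688° (wrapped to (-180°,180°])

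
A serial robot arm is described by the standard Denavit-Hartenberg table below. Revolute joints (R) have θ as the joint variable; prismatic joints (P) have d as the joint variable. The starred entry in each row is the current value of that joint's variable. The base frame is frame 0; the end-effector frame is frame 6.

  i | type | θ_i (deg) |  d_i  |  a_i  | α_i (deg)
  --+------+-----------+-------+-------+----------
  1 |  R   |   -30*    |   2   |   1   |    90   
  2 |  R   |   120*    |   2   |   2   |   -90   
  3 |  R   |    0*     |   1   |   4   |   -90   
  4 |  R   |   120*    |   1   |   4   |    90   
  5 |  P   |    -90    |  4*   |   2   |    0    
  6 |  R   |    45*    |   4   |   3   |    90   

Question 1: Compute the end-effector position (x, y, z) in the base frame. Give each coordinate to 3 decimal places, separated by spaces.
0.259 -6.063 14.696

after link 1: o_1 = (0.8660, -0.5000, 2.0000)
after link 2: o_2 = (-1.0000, -1.7321, 3.7321)
after link 3: o_3 = (-3.4821, -0.2990, 6.6962)
after link 4: o_4 = (0.4821, -1.4330, 6.6962)
after link 5: o_5 = (-0.5179, -3.1651, 10.6962)
after link 6: o_6 = (0.2585, -6.0628, 14.6962)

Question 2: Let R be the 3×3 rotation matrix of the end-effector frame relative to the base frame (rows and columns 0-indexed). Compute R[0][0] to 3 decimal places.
0.259

End-effector x-axis (col 0 of R) = (0.2588,-0.9659,0.0000)
R[0][0] = 0.2588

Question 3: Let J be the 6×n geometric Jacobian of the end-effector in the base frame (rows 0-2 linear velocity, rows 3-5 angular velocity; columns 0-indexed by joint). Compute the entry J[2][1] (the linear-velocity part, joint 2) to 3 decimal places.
2.255

axis z_1 = (-0.5000,-0.8660,0.0000); lever o_n−o_1 = (-0.6075,-5.5628,12.6962)
cross product → J_v[:, 1] = (-10.9952,6.3481,2.2553)
J_ω[:, 1] = z_1
entry J[2][1] = 2.2553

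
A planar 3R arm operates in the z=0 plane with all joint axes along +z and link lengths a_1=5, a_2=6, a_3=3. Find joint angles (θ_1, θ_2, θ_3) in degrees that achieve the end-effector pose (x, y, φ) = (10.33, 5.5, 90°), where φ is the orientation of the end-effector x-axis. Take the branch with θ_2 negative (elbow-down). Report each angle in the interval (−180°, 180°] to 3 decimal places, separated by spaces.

wrist centre = target − a_3·(cos φ, sin φ) = (10.3300, 2.5000)
cos θ_2 = (112.9589−5²−6²)/(2·5·6) = 0.8660; θ_2 = -30.0050° (elbow-down)
β = atan2(2.5000,10.3300) = 13.6048°; ψ = atan2(-3.0005,10.1959) = -16.3981°
θ_1 = β − ψ = 30.0029°
θ_3 = φ − θ_1 − θ_2 = 90.0021° (wrapped to (-180°,180°])

30.003 -30.005 90.002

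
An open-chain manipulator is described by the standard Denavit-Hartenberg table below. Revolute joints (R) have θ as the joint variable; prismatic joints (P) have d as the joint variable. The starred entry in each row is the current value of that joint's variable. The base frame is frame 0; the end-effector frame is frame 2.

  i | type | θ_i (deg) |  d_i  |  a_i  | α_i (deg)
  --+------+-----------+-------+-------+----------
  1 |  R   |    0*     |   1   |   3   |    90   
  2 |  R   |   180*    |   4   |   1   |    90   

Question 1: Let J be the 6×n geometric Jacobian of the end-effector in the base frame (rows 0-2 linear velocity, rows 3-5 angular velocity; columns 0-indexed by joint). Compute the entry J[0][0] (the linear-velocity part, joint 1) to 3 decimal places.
axis z_0 = ẑ; lever o_n−o_0 = (2.0000,-4.0000,1.0000)
cross product → J_v[:, 0] = (4.0000,2.0000,-0.0000)
J_ω[:, 0] = z_0
entry J[0][0] = 4.0000

4.000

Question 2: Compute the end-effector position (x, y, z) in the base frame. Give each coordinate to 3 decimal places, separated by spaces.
2.000 -4.000 1.000

after link 1: o_1 = (3.0000, 0.0000, 1.0000)
after link 2: o_2 = (2.0000, -4.0000, 1.0000)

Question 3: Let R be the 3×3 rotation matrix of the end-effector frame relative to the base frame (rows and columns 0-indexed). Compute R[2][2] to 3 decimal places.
1.000

End-effector z-axis (col 2 of R) = (0.0000,0.0000,1.0000)
R[2][2] = 1.0000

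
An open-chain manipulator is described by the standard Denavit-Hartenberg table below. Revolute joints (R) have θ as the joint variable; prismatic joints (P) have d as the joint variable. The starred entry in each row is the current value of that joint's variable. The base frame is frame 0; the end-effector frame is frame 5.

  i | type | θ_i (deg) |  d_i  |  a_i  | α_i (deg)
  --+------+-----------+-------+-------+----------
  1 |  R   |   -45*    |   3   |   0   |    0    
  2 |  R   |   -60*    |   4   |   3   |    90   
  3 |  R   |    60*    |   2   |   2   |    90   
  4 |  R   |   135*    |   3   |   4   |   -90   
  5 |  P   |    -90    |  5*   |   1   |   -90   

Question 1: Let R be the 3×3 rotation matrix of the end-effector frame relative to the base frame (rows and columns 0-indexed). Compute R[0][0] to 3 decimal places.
End-effector x-axis (col 0 of R) = (-0.2241,-0.8365,-0.5000)
R[0][0] = -0.2241

-0.224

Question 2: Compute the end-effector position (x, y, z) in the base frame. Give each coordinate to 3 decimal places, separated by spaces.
-2.357 -3.802 1.221

after link 1: o_1 = (0.0000, 0.0000, 3.0000)
after link 2: o_2 = (-0.7765, -2.8978, 7.0000)
after link 3: o_3 = (-2.9671, -3.3461, 8.7321)
after link 4: o_4 = (-6.0056, -3.7575, 4.7826)
after link 5: o_5 = (-2.3571, -3.8016, 1.2207)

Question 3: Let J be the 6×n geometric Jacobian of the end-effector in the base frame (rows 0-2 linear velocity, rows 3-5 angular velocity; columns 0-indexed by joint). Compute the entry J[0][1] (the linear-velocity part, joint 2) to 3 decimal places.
axis z_1 = (0.0000,0.0000,1.0000); lever o_n−o_1 = (-2.3571,-3.8016,-1.7793)
cross product → J_v[:, 1] = (3.8016,-2.3571,0.0000)
J_ω[:, 1] = z_1
entry J[0][1] = 3.8016

3.802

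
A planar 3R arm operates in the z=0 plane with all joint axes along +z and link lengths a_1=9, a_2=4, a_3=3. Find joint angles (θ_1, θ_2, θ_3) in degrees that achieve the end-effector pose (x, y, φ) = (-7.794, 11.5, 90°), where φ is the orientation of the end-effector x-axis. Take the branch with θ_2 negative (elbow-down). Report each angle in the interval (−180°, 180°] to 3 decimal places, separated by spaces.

wrist centre = target − a_3·(cos φ, sin φ) = (-7.7940, 8.5000)
cos θ_2 = (132.9964−9²−4²)/(2·9·4) = 0.5000; θ_2 = -60.0033° (elbow-down)
β = atan2(8.5000,-7.7940) = 132.5190°; ψ = atan2(-3.4642,10.9998) = -17.4810°
θ_1 = β − ψ = 150.0000°
θ_3 = φ − θ_1 − θ_2 = 0.0033° (wrapped to (-180°,180°])

150.000 -60.003 0.003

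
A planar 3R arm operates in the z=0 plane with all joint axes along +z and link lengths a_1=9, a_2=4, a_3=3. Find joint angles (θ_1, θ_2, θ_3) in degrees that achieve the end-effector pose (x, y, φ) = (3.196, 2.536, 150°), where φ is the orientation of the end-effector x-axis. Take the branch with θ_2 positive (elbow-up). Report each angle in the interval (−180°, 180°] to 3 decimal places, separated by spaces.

wrist centre = target − a_3·(cos φ, sin φ) = (5.7941, 1.0360)
cos θ_2 = (34.6446−9²−4²)/(2·9·4) = -0.8660; θ_2 = 150.0025° (elbow-up)
β = atan2(1.0360,5.7941) = 10.1375°; ψ = atan2(1.9999,5.5358) = 19.8626°
θ_1 = β − ψ = -9.7251°
θ_3 = φ − θ_1 − θ_2 = 9.7226° (wrapped to (-180°,180°])

-9.725 150.002 9.723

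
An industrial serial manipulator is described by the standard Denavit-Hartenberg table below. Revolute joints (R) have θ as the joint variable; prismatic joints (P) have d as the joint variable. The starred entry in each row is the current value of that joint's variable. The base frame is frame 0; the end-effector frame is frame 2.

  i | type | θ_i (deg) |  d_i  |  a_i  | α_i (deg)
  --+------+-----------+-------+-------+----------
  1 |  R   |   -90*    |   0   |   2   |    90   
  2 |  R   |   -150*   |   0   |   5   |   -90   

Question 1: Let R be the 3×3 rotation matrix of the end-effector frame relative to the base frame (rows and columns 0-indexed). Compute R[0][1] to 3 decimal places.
End-effector y-axis (col 1 of R) = (1.0000,0.0000,-0.0000)
R[0][1] = 1.0000

1.000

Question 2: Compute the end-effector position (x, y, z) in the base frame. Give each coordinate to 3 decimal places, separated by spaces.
-0.000 2.330 -2.500

after link 1: o_1 = (0.0000, -2.0000, 0.0000)
after link 2: o_2 = (-0.0000, 2.3301, -2.5000)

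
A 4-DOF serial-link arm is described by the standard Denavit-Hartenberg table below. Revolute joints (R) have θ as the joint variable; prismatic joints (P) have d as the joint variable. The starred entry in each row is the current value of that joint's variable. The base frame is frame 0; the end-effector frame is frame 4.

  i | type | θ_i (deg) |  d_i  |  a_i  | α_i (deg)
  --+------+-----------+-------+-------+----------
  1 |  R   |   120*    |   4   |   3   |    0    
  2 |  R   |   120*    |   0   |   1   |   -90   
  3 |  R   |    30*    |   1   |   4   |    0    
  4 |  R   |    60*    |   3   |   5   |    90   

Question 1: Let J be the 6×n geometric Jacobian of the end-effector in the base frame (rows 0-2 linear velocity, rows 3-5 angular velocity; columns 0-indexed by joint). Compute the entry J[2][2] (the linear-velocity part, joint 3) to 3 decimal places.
-3.464

axis z_2 = (0.8660,-0.5000,0.0000); lever o_n−o_2 = (1.7321,-5.0000,-7.0000)
cross product → J_v[:, 2] = (3.5000,6.0622,-3.4641)
J_ω[:, 2] = z_2
entry J[2][2] = -3.4641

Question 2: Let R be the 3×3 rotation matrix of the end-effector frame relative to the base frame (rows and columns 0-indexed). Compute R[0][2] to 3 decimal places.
-0.500

End-effector z-axis (col 2 of R) = (-0.5000,-0.8660,0.0000)
R[0][2] = -0.5000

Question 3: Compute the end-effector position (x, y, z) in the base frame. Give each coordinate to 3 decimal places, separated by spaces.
-0.268 -3.268 -3.000

after link 1: o_1 = (-1.5000, 2.5981, 4.0000)
after link 2: o_2 = (-2.0000, 1.7321, 4.0000)
after link 3: o_3 = (-2.8660, -1.7679, 2.0000)
after link 4: o_4 = (-0.2679, -3.2679, -3.0000)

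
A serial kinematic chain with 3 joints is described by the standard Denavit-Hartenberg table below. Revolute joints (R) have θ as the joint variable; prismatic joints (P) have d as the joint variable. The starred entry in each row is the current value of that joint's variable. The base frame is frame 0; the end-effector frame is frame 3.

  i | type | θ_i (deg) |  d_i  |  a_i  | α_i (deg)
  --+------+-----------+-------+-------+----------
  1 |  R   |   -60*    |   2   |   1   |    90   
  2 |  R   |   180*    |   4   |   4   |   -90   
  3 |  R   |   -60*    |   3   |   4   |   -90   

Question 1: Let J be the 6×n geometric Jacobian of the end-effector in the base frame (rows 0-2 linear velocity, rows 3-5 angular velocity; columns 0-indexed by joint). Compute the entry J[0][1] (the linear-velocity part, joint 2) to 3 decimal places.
axis z_1 = (-0.8660,-0.5000,0.0000); lever o_n−o_1 = (-9.4641,1.4641,-3.0000)
cross product → J_v[:, 1] = (1.5000,-2.5981,-6.0000)
J_ω[:, 1] = z_1
entry J[0][1] = 1.5000

1.500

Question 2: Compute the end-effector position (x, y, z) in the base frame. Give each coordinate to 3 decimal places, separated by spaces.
after link 1: o_1 = (0.5000, -0.8660, 2.0000)
after link 2: o_2 = (-4.9641, 0.5981, 2.0000)
after link 3: o_3 = (-8.9641, 0.5981, -1.0000)

-8.964 0.598 -1.000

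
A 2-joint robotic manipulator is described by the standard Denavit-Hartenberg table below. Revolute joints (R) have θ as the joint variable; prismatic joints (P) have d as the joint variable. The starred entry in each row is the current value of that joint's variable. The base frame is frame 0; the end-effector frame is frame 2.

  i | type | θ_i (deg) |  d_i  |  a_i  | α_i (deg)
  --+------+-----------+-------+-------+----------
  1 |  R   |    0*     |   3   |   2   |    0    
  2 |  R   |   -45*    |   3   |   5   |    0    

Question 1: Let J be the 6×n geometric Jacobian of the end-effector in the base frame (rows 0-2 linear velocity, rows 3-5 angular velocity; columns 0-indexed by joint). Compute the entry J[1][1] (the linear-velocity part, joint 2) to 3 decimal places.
3.536

axis z_1 = (0.0000,0.0000,1.0000); lever o_n−o_1 = (3.5355,-3.5355,3.0000)
cross product → J_v[:, 1] = (3.5355,3.5355,-0.0000)
J_ω[:, 1] = z_1
entry J[1][1] = 3.5355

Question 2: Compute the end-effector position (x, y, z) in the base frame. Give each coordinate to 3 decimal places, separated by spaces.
5.536 -3.536 6.000

after link 1: o_1 = (2.0000, 0.0000, 3.0000)
after link 2: o_2 = (5.5355, -3.5355, 6.0000)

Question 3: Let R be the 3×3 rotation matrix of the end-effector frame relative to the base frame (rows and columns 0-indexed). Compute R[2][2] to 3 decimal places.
End-effector z-axis (col 2 of R) = (0.0000,0.0000,1.0000)
R[2][2] = 1.0000

1.000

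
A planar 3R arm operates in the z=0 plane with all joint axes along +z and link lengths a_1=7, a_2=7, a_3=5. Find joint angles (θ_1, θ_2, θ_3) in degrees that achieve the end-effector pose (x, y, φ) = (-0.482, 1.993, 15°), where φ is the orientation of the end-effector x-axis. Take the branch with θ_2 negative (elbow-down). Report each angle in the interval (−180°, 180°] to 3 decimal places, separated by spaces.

wrist centre = target − a_3·(cos φ, sin φ) = (-5.3116, 0.6989)
cos θ_2 = (28.7019−7²−7²)/(2·7·7) = -0.7071; θ_2 = -135.0014° (elbow-down)
β = atan2(0.6989,-5.3116) = 172.5041°; ψ = atan2(-4.9496,2.0501) = -67.5007°
θ_1 = β − ψ = 240.0048°
θ_3 = φ − θ_1 − θ_2 = -90.0034° (wrapped to (-180°,180°])

-119.995 -135.001 -90.003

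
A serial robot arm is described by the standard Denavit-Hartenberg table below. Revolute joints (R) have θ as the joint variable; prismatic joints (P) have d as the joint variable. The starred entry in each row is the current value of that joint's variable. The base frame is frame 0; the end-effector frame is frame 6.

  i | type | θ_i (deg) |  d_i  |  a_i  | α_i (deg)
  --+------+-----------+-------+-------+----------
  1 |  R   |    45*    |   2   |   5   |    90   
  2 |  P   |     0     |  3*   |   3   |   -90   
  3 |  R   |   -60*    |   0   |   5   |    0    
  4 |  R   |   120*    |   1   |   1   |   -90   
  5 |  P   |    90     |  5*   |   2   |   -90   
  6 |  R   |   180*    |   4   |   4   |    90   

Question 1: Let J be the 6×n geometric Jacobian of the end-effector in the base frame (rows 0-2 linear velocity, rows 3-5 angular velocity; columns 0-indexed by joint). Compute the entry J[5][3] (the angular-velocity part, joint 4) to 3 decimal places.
axis z_3 = (0.0000,0.0000,1.0000); lever o_n−o_3 = (-4.0532,-4.1919,3.0000)
cross product → J_v[:, 3] = (4.1919,-4.0532,0.0000)
J_ω[:, 3] = z_3
entry J[5][3] = 1.0000

1.000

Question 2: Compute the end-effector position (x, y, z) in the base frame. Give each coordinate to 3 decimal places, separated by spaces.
8.555 -1.950 5.000

after link 1: o_1 = (3.5355, 3.5355, 2.0000)
after link 2: o_2 = (7.7782, 3.5355, 2.0000)
after link 3: o_3 = (12.6078, 2.2414, 2.0000)
after link 4: o_4 = (12.3490, 3.2074, 3.0000)
after link 5: o_5 = (7.5194, 1.9133, 1.0000)
after link 6: o_6 = (8.5546, -1.9504, 5.0000)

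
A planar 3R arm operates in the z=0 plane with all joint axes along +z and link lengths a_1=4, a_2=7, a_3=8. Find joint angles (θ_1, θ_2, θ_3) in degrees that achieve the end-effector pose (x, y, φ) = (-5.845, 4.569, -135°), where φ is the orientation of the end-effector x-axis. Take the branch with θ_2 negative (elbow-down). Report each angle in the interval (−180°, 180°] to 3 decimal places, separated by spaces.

wrist centre = target − a_3·(cos φ, sin φ) = (-0.1881, 10.2259)
cos θ_2 = (104.6035−4²−7²)/(2·4·7) = 0.7072; θ_2 = -44.9920° (elbow-down)
β = atan2(10.2259,-0.1881) = 91.0541°; ψ = atan2(-4.9491,8.9504) = -28.9400°
θ_1 = β − ψ = 119.9940°
θ_3 = φ − θ_1 − θ_2 = 149.9980° (wrapped to (-180°,180°])

119.994 -44.992 149.998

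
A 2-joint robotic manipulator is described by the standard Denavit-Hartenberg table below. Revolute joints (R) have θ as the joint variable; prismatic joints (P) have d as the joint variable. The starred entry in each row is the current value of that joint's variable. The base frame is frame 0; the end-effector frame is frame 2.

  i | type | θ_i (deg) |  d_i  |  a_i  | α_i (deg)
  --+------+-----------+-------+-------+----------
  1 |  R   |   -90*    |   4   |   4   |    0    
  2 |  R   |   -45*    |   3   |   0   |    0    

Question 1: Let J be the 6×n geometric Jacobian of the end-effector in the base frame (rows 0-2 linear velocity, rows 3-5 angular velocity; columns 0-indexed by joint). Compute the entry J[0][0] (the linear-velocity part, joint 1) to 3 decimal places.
4.000

axis z_0 = ẑ; lever o_n−o_0 = (0.0000,-4.0000,7.0000)
cross product → J_v[:, 0] = (4.0000,0.0000,-0.0000)
J_ω[:, 0] = z_0
entry J[0][0] = 4.0000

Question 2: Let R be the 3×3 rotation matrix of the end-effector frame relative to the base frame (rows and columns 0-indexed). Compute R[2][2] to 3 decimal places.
1.000

End-effector z-axis (col 2 of R) = (0.0000,0.0000,1.0000)
R[2][2] = 1.0000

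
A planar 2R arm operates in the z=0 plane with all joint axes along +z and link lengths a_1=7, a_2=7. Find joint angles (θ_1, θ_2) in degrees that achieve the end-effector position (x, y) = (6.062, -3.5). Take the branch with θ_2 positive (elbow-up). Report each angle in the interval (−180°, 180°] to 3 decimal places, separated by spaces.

cos θ_2 = (48.9978−7²−7²)/(2·7·7) = -0.5000; θ_2 = 120.0015° (elbow-up)
β = atan2(-3.5000,6.0620) = -30.0007°; ψ = atan2(6.0621,3.4998) = 60.0007°
θ_1 = β − ψ = -90.0015°

-90.001 120.001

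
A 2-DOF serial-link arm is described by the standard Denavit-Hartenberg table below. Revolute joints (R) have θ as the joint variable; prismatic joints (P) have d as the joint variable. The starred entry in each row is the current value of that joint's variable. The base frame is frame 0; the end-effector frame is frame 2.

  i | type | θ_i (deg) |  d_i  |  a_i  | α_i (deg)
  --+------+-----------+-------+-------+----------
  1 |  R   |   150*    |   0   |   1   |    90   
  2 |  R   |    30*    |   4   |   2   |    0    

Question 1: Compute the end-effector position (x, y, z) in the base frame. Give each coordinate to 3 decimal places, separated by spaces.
after link 1: o_1 = (-0.8660, 0.5000, 0.0000)
after link 2: o_2 = (-0.3660, 4.8301, 1.0000)

-0.366 4.830 1.000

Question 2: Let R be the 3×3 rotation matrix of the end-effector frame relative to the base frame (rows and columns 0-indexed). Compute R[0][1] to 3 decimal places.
End-effector y-axis (col 1 of R) = (0.4330,-0.2500,0.8660)
R[0][1] = 0.4330

0.433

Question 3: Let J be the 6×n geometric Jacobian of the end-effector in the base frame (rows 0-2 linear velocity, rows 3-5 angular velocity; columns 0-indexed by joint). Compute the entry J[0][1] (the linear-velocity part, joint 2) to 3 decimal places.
axis z_1 = (0.5000,0.8660,0.0000); lever o_n−o_1 = (0.5000,4.3301,1.0000)
cross product → J_v[:, 1] = (0.8660,-0.5000,1.7321)
J_ω[:, 1] = z_1
entry J[0][1] = 0.8660

0.866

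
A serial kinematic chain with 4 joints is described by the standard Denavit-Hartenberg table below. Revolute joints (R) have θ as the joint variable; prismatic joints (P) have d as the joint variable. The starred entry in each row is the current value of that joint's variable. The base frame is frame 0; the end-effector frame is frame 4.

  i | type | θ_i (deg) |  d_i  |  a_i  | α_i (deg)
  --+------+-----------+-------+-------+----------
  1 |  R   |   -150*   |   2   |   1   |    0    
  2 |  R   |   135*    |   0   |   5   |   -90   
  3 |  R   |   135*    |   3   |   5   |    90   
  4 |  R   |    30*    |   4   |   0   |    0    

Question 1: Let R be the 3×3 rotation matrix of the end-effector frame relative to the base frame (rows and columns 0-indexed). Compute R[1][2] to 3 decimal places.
End-effector z-axis (col 2 of R) = (0.6830,-0.1830,-0.7071)
R[1][2] = -0.1830

-0.183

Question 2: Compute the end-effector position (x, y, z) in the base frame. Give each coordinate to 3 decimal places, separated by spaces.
4.057 1.287 -4.364

after link 1: o_1 = (-0.8660, -0.5000, 2.0000)
after link 2: o_2 = (3.9636, -1.7941, 2.0000)
after link 3: o_3 = (1.3250, 2.0187, -1.5355)
after link 4: o_4 = (4.0570, 1.2867, -4.3640)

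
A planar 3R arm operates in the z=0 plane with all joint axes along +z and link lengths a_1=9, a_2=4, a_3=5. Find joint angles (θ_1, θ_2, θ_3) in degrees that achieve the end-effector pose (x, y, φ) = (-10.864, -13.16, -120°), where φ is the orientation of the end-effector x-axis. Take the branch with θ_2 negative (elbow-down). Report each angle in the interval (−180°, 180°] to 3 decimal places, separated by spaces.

-120.003 -44.987 44.991

wrist centre = target − a_3·(cos φ, sin φ) = (-8.3640, -8.8299)
cos θ_2 = (147.9232−9²−4²)/(2·9·4) = 0.7073; θ_2 = -44.9871° (elbow-down)
β = atan2(-8.8299,-8.3640) = -133.4479°; ψ = atan2(-2.8278,11.8291) = -13.4445°
θ_1 = β − ψ = -120.0034°
θ_3 = φ − θ_1 − θ_2 = 44.9905° (wrapped to (-180°,180°])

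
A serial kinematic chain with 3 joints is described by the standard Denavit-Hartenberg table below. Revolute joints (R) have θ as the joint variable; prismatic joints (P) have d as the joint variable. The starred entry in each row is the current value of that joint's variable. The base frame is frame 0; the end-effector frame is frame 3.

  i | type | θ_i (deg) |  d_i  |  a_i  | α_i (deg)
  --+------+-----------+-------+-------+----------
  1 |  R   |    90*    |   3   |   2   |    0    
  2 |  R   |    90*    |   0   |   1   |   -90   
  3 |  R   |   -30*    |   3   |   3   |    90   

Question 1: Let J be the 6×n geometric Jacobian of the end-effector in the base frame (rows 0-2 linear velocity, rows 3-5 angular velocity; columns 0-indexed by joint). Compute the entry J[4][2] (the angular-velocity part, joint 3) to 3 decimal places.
-1.000

axis z_2 = (-0.0000,-1.0000,0.0000); lever o_n−o_2 = (-2.5981,-3.0000,1.5000)
cross product → J_v[:, 2] = (-1.5000,0.0000,-2.5981)
J_ω[:, 2] = z_2
entry J[4][2] = -1.0000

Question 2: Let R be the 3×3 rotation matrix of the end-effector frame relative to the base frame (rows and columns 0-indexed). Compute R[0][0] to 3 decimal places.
-0.866

End-effector x-axis (col 0 of R) = (-0.8660,0.0000,0.5000)
R[0][0] = -0.8660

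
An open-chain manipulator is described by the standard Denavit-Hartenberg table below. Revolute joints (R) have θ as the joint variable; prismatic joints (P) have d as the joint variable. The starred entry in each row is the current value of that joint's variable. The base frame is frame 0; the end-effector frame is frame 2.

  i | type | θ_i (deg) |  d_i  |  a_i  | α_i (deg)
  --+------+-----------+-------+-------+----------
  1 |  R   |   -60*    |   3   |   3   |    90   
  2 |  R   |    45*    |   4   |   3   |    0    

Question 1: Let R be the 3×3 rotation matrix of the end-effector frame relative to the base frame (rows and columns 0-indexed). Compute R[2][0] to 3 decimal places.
0.707

End-effector x-axis (col 0 of R) = (0.3536,-0.6124,0.7071)
R[2][0] = 0.7071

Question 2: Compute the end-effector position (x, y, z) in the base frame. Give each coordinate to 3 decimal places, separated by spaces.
-0.903 -6.435 5.121

after link 1: o_1 = (1.5000, -2.5981, 3.0000)
after link 2: o_2 = (-0.9034, -6.4352, 5.1213)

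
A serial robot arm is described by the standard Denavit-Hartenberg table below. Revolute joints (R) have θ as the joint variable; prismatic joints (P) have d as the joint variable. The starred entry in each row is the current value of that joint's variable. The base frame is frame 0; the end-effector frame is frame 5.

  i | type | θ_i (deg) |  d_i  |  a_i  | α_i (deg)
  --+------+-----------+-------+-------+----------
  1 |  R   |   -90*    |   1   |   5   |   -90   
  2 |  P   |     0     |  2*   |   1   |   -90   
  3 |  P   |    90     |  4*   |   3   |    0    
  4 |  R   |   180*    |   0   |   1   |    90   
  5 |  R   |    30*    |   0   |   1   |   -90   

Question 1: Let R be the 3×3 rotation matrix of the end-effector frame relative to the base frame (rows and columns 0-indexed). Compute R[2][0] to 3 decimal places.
End-effector x-axis (col 0 of R) = (0.8660,0.0000,-0.5000)
R[2][0] = -0.5000

-0.500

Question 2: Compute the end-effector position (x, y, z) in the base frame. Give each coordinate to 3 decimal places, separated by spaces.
0.866 -6.000 -3.500

after link 1: o_1 = (0.0000, -5.0000, 1.0000)
after link 2: o_2 = (2.0000, -6.0000, 1.0000)
after link 3: o_3 = (-1.0000, -6.0000, -3.0000)
after link 4: o_4 = (0.0000, -6.0000, -3.0000)
after link 5: o_5 = (0.8660, -6.0000, -3.5000)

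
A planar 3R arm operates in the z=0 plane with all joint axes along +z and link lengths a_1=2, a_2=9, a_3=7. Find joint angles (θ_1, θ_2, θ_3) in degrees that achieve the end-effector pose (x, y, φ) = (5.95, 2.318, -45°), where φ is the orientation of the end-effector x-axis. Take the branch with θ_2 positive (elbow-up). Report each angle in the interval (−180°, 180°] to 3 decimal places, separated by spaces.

wrist centre = target − a_3·(cos φ, sin φ) = (1.0003, 7.2677)
cos θ_2 = (53.8207−2²−9²)/(2·2·9) = -0.8661; θ_2 = 150.0077° (elbow-up)
β = atan2(7.2677,1.0003) = 82.1637°; ψ = atan2(4.4989,-5.7948) = 142.1752°
θ_1 = β − ψ = -60.0116°
θ_3 = φ − θ_1 − θ_2 = -134.9962° (wrapped to (-180°,180°])

-60.012 150.008 -134.996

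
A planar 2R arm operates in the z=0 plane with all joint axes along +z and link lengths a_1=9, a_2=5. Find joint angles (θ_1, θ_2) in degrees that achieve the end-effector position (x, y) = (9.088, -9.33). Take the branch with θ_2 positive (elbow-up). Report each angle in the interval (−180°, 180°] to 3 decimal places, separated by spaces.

cos θ_2 = (169.6406−9²−5²)/(2·9·5) = 0.7071; θ_2 = 44.9991° (elbow-up)
β = atan2(-9.3300,9.0880) = -45.7528°; ψ = atan2(3.5355,12.5356) = 15.7503°
θ_1 = β − ψ = -61.5031°

-61.503 44.999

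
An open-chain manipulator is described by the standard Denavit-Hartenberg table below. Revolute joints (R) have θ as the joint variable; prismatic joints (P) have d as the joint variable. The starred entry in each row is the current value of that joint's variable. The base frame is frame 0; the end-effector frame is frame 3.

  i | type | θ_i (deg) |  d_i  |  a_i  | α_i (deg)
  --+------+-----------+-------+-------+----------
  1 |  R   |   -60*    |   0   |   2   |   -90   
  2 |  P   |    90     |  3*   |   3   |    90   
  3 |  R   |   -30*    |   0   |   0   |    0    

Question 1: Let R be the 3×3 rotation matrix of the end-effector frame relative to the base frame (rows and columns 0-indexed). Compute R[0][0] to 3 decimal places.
-0.433

End-effector x-axis (col 0 of R) = (-0.4330,-0.2500,-0.8660)
R[0][0] = -0.4330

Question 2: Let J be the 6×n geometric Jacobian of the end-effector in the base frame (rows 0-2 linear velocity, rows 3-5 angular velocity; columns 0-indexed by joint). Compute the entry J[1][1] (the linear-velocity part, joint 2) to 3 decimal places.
0.500

prismatic axis z_1 = (0.8660,0.5000,0.0000)
J_v[:, 1] = z_1; J_ω[:, 1] = (0,0,0)
entry J[1][1] = 0.5000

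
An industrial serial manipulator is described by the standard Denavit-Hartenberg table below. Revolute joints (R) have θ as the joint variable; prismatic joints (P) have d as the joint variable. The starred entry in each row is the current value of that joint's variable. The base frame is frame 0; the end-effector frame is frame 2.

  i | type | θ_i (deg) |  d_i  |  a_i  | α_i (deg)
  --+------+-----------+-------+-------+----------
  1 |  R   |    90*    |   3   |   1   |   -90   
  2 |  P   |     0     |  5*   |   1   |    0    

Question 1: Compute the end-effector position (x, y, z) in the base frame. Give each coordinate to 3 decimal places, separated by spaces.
after link 1: o_1 = (0.0000, 1.0000, 3.0000)
after link 2: o_2 = (-5.0000, 2.0000, 3.0000)

-5.000 2.000 3.000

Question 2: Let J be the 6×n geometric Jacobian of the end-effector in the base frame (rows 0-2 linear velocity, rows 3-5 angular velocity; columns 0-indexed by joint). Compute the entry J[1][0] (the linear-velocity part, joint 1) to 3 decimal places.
-5.000

axis z_0 = ẑ; lever o_n−o_0 = (-5.0000,2.0000,3.0000)
cross product → J_v[:, 0] = (-2.0000,-5.0000,0.0000)
J_ω[:, 0] = z_0
entry J[1][0] = -5.0000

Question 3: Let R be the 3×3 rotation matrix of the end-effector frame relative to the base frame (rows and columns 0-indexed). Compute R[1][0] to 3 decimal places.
1.000

End-effector x-axis (col 0 of R) = (0.0000,1.0000,0.0000)
R[1][0] = 1.0000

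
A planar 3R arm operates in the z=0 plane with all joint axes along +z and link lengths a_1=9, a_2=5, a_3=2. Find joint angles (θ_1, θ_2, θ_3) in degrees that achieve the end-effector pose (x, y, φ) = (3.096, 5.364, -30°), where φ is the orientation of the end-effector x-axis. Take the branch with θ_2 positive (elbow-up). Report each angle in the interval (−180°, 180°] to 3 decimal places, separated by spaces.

45.000 135.000 150.000

wrist centre = target − a_3·(cos φ, sin φ) = (1.3639, 6.3640)
cos θ_2 = (42.3609−9²−5²)/(2·9·5) = -0.7071; θ_2 = 134.9996° (elbow-up)
β = atan2(6.3640,1.3639) = 77.9032°; ψ = atan2(3.5356,5.4645) = 32.9031°
θ_1 = β − ψ = 45.0001°
θ_3 = φ − θ_1 − θ_2 = 150.0003° (wrapped to (-180°,180°])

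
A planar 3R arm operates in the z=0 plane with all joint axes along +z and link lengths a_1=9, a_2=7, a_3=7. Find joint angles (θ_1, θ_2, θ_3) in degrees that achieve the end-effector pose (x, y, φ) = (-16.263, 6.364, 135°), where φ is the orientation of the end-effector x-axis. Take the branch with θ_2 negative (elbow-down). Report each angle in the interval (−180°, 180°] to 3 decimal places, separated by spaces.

wrist centre = target − a_3·(cos φ, sin φ) = (-11.3133, 1.4143)
cos θ_2 = (129.9898−9²−7²)/(2·9·7) = -0.0001; θ_2 = -90.0046° (elbow-down)
β = atan2(1.4143,-11.3133) = 172.8745°; ψ = atan2(-7.0000,8.9994) = -37.8767°
θ_1 = β − ψ = 210.7512°
θ_3 = φ − θ_1 − θ_2 = 14.2534° (wrapped to (-180°,180°])

-149.249 -90.005 14.253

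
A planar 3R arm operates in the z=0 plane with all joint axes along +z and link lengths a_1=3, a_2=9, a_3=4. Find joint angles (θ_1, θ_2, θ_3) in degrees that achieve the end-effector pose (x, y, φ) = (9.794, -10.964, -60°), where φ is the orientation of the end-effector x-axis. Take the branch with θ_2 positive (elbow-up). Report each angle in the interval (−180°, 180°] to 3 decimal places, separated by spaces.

-90.005 60.006 -30.001

wrist centre = target − a_3·(cos φ, sin φ) = (7.7940, -7.4999)
cos θ_2 = (116.9949−3²−9²)/(2·3·9) = 0.4999; θ_2 = 60.0062° (elbow-up)
β = atan2(-7.4999,7.7940) = -43.8983°; ψ = atan2(7.7947,7.4992) = 46.1071°
θ_1 = β − ψ = -90.0055°
θ_3 = φ − θ_1 − θ_2 = -30.0007° (wrapped to (-180°,180°])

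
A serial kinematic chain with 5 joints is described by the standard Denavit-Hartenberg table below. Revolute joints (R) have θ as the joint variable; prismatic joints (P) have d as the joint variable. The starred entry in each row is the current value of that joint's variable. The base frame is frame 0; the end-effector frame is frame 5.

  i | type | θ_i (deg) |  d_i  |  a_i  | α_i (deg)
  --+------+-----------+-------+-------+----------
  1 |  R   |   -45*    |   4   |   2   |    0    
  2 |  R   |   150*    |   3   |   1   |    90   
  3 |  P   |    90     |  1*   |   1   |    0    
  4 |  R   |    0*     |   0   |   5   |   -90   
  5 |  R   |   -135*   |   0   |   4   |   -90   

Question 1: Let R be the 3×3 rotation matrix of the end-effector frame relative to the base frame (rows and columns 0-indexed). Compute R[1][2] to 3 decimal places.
0.183

End-effector z-axis (col 2 of R) = (0.6830,0.1830,0.7071)
R[1][2] = 0.1830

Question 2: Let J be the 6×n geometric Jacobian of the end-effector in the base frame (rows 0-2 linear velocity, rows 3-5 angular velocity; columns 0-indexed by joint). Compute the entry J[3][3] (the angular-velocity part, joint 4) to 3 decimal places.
axis z_3 = (0.9659,0.2588,0.0000); lever o_n−o_3 = (2.7321,0.7321,2.1716)
cross product → J_v[:, 3] = (0.5620,-2.0976,0.0000)
J_ω[:, 3] = z_3
entry J[3][3] = 0.9659

0.966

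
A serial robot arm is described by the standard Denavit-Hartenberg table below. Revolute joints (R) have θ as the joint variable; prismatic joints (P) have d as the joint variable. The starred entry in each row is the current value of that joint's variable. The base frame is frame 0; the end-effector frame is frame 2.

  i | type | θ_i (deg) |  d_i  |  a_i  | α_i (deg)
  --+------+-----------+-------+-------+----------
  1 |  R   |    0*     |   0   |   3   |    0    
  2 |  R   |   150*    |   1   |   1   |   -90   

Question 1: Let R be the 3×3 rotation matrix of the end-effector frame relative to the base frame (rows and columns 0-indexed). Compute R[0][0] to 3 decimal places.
End-effector x-axis (col 0 of R) = (-0.8660,0.5000,0.0000)
R[0][0] = -0.8660

-0.866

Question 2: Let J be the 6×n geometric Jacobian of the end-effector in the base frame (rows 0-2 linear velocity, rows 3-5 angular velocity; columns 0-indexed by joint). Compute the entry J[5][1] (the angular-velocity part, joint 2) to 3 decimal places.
1.000

axis z_1 = (0.0000,0.0000,1.0000); lever o_n−o_1 = (-0.8660,0.5000,1.0000)
cross product → J_v[:, 1] = (-0.5000,-0.8660,0.0000)
J_ω[:, 1] = z_1
entry J[5][1] = 1.0000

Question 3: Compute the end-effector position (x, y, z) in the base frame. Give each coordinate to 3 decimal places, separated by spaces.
after link 1: o_1 = (3.0000, 0.0000, 0.0000)
after link 2: o_2 = (2.1340, 0.5000, 1.0000)

2.134 0.500 1.000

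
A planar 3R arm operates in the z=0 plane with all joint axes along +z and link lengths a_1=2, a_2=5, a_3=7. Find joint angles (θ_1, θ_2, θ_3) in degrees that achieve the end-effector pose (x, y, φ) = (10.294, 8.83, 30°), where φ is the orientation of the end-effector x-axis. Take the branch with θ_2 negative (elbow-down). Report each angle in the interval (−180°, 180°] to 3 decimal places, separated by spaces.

73.116 -30.019 -13.097

wrist centre = target − a_3·(cos φ, sin φ) = (4.2318, 5.3300)
cos θ_2 = (46.3172−2²−5²)/(2·2·5) = 0.8659; θ_2 = -30.0188° (elbow-down)
β = atan2(5.3300,4.2318) = 51.5517°; ψ = atan2(-2.5014,6.3293) = -21.5646°
θ_1 = β − ψ = 73.1163°
θ_3 = φ − θ_1 − θ_2 = -13.0975° (wrapped to (-180°,180°])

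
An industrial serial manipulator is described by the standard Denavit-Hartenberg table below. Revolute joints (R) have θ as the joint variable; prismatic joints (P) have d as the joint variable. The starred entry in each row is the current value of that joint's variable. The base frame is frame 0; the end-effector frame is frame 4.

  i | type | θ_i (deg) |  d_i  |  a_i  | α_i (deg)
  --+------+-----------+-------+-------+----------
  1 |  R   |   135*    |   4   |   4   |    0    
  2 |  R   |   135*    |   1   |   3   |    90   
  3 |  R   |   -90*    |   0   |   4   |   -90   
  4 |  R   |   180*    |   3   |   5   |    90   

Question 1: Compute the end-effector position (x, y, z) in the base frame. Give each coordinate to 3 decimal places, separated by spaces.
after link 1: o_1 = (-2.8284, 2.8284, 4.0000)
after link 2: o_2 = (-2.8284, -0.1716, 5.0000)
after link 3: o_3 = (-2.8284, -0.1716, 1.0000)
after link 4: o_4 = (-2.8284, -3.1716, 6.0000)

-2.828 -3.172 6.000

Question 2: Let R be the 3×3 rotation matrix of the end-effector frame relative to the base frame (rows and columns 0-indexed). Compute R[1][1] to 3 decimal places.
End-effector y-axis (col 1 of R) = (-0.0000,-1.0000,0.0000)
R[1][1] = -1.0000

-1.000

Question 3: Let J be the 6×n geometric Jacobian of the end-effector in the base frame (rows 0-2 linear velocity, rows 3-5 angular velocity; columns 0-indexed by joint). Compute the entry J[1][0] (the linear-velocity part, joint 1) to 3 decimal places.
-2.828

axis z_0 = ẑ; lever o_n−o_0 = (-2.8284,-3.1716,6.0000)
cross product → J_v[:, 0] = (3.1716,-2.8284,0.0000)
J_ω[:, 0] = z_0
entry J[1][0] = -2.8284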